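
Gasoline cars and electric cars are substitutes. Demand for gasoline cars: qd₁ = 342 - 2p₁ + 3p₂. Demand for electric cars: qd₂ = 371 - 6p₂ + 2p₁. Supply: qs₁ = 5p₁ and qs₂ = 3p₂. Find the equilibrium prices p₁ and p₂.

p₁ = 1397/19, p₂ = 3281/57

Market 1: 342 - 2p₁ + 3p₂ = 5p₁ → 7p₁ - 3p₂ = 342.
Market 2: 9p₂ - 2p₁ = 371.
Eliminating p₂: 9×(1) + 3×(2) gives 57p₁ = 4191, so p₁ = 1397/19.
Back-substitute into (2): p₂ = (371 + 2×1397/19) / 9 = 3281/57.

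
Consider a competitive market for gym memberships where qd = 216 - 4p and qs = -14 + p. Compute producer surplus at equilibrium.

Producer surplus = 512

Equilibrium: 216 - 4p = -14 + p gives p* = 46, q* = 32.
Supply starts at p = 14 (where qs = 0).
PS = ½(46 − 14)(32) = 512.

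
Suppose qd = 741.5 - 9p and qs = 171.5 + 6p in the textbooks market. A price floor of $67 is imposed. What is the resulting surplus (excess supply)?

Equilibrium price would be p* = 38, so the floor at 67 binds.
At p = 67: qd = 138.5, qs = 573.5.
Surplus = 573.5 − 138.5 = 435.

Surplus = 435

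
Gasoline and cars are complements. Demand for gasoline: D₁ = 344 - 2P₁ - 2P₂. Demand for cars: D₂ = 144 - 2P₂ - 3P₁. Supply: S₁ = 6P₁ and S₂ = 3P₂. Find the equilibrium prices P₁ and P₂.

Market 1: 344 - 2P₁ - 2P₂ = 6P₁ → 8P₁ + 2P₂ = 344.
Market 2: 5P₂ + 3P₁ = 144.
Eliminating P₂: 5×(1) − 2×(2) gives 34P₁ = 1432, so P₁ = 716/17.
Back-substitute into (2): P₂ = (144 − 3×716/17) / 5 = 60/17.

P₁ = 716/17, P₂ = 60/17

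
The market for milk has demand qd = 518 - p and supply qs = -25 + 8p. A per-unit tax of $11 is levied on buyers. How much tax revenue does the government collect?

Tax revenue = 44341/9

Pre-tax equilibrium: p* = 181/3, q* = 1373/3.
Tax on buyers shifts demand to qd = 518 − 1(p + 11) = 507 - p.
507 - p = -25 + 8p gives seller price ps = 532/9; buyers pay pb = 532/9 + 11 = 631/9.
New quantity: q = 518 − 1(631/9) = 4031/9.
Revenue = 11 × 4031/9 = 44341/9.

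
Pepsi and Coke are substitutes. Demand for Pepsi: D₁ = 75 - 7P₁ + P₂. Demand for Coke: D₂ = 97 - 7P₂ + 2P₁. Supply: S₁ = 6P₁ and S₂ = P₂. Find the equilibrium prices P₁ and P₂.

Market 1: 75 - 7P₁ + P₂ = 6P₁ → 13P₁ - P₂ = 75.
Market 2: 8P₂ - 2P₁ = 97.
Eliminating P₂: 8×(1) + 1×(2) gives 102P₁ = 697, so P₁ = 41/6.
Back-substitute into (2): P₂ = (97 + 2×41/6) / 8 = 83/6.

P₁ = 41/6, P₂ = 83/6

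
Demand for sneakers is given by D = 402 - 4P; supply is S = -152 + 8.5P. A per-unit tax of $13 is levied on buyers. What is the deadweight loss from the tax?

Pre-tax equilibrium: P* = 44.32, Q* = 224.72.
Tax on buyers shifts demand to D = 402 − 4(P + 13) = 350 - 4P.
350 - 4P = -152 + 8.5P gives seller price Ps = 40.16; buyers pay Pb = 40.16 + 13 = 53.16.
New quantity: Q = 402 − 4(53.16) = 189.36.
DWL = ½ × 13 × (224.72 − 189.36) = 229.84.

Deadweight loss = 229.84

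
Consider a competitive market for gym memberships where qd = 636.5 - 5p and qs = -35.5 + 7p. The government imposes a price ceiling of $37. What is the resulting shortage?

Shortage = 228

Equilibrium price would be p* = 56, so the ceiling at 37 binds.
At p = 37: qd = 636.5 − 5(37) = 451.5, qs = -35.5 + 7(37) = 223.5.
Shortage = 451.5 − 223.5 = 228.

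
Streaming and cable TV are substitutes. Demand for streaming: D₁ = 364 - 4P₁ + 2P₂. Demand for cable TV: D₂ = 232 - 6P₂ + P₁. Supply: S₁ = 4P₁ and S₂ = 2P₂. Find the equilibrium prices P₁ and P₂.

P₁ = 1688/31, P₂ = 1110/31

Market 1: 364 - 4P₁ + 2P₂ = 4P₁ → 8P₁ - 2P₂ = 364.
Market 2: 8P₂ - P₁ = 232.
Eliminating P₂: 8×(1) + 2×(2) gives 62P₁ = 3376, so P₁ = 1688/31.
Back-substitute into (2): P₂ = (232 + 1×1688/31) / 8 = 1110/31.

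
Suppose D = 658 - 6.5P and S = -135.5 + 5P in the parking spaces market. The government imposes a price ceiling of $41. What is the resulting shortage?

Equilibrium price would be P* = 69, so the ceiling at 41 binds.
At P = 41: D = 658 − 6.5(41) = 391.5, S = -135.5 + 5(41) = 69.5.
Shortage = 391.5 − 69.5 = 322.

Shortage = 322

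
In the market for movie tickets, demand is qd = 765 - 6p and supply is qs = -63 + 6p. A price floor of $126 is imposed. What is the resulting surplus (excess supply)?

Equilibrium price would be p* = 69, so the floor at 126 binds.
At p = 126: qd = 9, qs = 693.
Surplus = 693 − 9 = 684.

Surplus = 684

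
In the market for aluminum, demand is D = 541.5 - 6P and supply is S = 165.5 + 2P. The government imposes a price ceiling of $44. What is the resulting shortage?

Shortage = 24

Equilibrium price would be P* = 47, so the ceiling at 44 binds.
At P = 44: D = 541.5 − 6(44) = 277.5, S = 165.5 + 2(44) = 253.5.
Shortage = 277.5 − 253.5 = 24.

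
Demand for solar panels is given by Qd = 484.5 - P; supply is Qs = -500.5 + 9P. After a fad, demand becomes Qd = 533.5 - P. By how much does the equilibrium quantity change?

ΔQ = 44.1

Original equilibrium: P* = 98.5, Q* = 386.
New equilibrium: 533.5 - P = -500.5 + 9P, so 1034 = 10P and P' = 103.4; Q' = 533.5 − 1(103.4) = 430.1.
Change in quantity: 430.1 − 386 = 44.1.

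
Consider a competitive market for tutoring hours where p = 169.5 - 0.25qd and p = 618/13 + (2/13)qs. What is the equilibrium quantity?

q* = 302

Set the two price expressions equal: 169.5 - 0.25q = 618/13 + (2/13)q.
3171/26 = (21/52)q, so q* = 302.
p* = 169.5 − (0.25)(302) = 94.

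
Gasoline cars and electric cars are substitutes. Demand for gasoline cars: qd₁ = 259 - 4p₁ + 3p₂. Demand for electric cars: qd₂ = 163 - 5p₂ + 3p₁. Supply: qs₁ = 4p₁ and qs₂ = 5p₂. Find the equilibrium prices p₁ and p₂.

p₁ = 3079/71, p₂ = 2081/71

Market 1: 259 - 4p₁ + 3p₂ = 4p₁ → 8p₁ - 3p₂ = 259.
Market 2: 10p₂ - 3p₁ = 163.
Eliminating p₂: 10×(1) + 3×(2) gives 71p₁ = 3079, so p₁ = 3079/71.
Back-substitute into (2): p₂ = (163 + 3×3079/71) / 10 = 2081/71.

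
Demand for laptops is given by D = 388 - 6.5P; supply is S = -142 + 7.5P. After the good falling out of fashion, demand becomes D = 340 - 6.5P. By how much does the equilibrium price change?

Original equilibrium: P* = 265/7, Q* = 1987/14.
New equilibrium: 340 - 6.5P = -142 + 7.5P, so 482 = 14P and P' = 241/7; Q' = 340 − 6.5(241/7) = 1627/14.
Change in price: 241/7 − 265/7 = -24/7.

ΔP = -24/7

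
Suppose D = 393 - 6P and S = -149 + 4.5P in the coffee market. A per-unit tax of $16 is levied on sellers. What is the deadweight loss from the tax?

Pre-tax equilibrium: P* = 1084/21, Q* = 583/7.
Tax on sellers shifts supply to S = -149 + 4.5(P − 16) = -221 + 4.5P.
393 - 6P = -221 + 4.5P gives buyer price Pb = 1228/21; sellers receive Ps = 1228/21 − 16 = 892/21.
New quantity: Q = 393 − 6(1228/21) = 295/7.
DWL = ½ × 16 × (583/7 − 295/7) = 2304/7.

Deadweight loss = 2304/7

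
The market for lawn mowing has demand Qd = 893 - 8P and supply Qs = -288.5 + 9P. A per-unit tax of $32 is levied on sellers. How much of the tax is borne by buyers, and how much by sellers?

Buyers bear 288/17, sellers bear 256/17

Pre-tax equilibrium: P* = 69.5, Q* = 337.
Tax on sellers shifts supply to Qs = -288.5 + 9(P − 32) = -576.5 + 9P.
893 - 8P = -576.5 + 9P gives buyer price Pb = 2939/34; sellers receive Ps = 2939/34 − 32 = 1851/34.
New quantity: Q = 893 − 8(2939/34) = 3425/17.
Buyer burden = 2939/34 − 69.5 = 288/17; seller burden = 69.5 − 1851/34 = 256/17.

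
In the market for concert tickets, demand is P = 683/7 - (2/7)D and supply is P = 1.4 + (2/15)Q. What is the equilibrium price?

P* = 32

Set the two price expressions equal: 683/7 - (2/7)Q = 1.4 + (2/15)Q.
3366/35 = (44/105)Q, so Q* = 229.5.
P* = 683/7 − (2/7)(229.5) = 32.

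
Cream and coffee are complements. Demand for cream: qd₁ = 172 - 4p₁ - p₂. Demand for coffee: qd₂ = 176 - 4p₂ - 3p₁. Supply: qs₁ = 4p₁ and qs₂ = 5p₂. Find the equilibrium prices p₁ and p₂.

Market 1: 172 - 4p₁ - p₂ = 4p₁ → 8p₁ + p₂ = 172.
Market 2: 9p₂ + 3p₁ = 176.
Eliminating p₂: 9×(1) − 1×(2) gives 69p₁ = 1372, so p₁ = 1372/69.
Back-substitute into (2): p₂ = (176 − 3×1372/69) / 9 = 892/69.

p₁ = 1372/69, p₂ = 892/69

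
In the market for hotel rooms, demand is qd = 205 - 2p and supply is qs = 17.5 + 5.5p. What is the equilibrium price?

Set qd = qs: 205 - 2p = 17.5 + 5.5p.
187.5 = 7.5p, so p* = 25.
q* = 205 − 2(25) = 155.

p* = 25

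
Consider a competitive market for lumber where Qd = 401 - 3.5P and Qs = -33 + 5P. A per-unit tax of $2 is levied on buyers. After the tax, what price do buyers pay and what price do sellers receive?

Buyers pay 888/17, sellers receive 854/17

Pre-tax equilibrium: P* = 868/17, Q* = 3779/17.
Tax on buyers shifts demand to Qd = 401 − 3.5(P + 2) = 394 - 3.5P.
394 - 3.5P = -33 + 5P gives seller price Ps = 854/17; buyers pay Pb = 854/17 + 2 = 888/17.
New quantity: Q = 401 − 3.5(888/17) = 3709/17.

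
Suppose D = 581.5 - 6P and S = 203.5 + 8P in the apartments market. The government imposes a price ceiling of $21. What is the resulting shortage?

Shortage = 84

Equilibrium price would be P* = 27, so the ceiling at 21 binds.
At P = 21: D = 581.5 − 6(21) = 455.5, S = 203.5 + 8(21) = 371.5.
Shortage = 455.5 − 371.5 = 84.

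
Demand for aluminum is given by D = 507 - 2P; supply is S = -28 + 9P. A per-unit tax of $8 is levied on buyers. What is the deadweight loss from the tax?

Deadweight loss = 576/11

Pre-tax equilibrium: P* = 535/11, Q* = 4507/11.
Tax on buyers shifts demand to D = 507 − 2(P + 8) = 491 - 2P.
491 - 2P = -28 + 9P gives seller price Ps = 519/11; buyers pay Pb = 519/11 + 8 = 607/11.
New quantity: Q = 507 − 2(607/11) = 4363/11.
DWL = ½ × 8 × (4507/11 − 4363/11) = 576/11.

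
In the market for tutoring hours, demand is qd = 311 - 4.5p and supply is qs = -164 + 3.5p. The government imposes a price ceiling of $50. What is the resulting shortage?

Shortage = 75

Equilibrium price would be p* = 59.375, so the ceiling at 50 binds.
At p = 50: qd = 311 − 4.5(50) = 86, qs = -164 + 3.5(50) = 11.
Shortage = 86 − 11 = 75.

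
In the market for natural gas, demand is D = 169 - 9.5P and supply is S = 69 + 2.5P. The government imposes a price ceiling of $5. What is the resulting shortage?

Equilibrium price would be P* = 25/3, so the ceiling at 5 binds.
At P = 5: D = 169 − 9.5(5) = 121.5, S = 69 + 2.5(5) = 81.5.
Shortage = 121.5 − 81.5 = 40.

Shortage = 40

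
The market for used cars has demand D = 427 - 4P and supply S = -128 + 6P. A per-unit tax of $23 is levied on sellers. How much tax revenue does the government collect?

Pre-tax equilibrium: P* = 55.5, Q* = 205.
Tax on sellers shifts supply to S = -128 + 6(P − 23) = -266 + 6P.
427 - 4P = -266 + 6P gives buyer price Pb = 69.3; sellers receive Ps = 69.3 − 23 = 46.3.
New quantity: Q = 427 − 4(69.3) = 149.8.
Revenue = 23 × 149.8 = 3445.4.

Tax revenue = 3445.4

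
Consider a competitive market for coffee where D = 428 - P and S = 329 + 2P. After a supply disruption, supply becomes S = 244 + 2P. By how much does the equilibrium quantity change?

Original equilibrium: P* = 33, Q* = 395.
New equilibrium: 428 - P = 244 + 2P, so 184 = 3P and P' = 184/3; Q' = 428 − 1(184/3) = 1100/3.
Change in quantity: 1100/3 − 395 = -85/3.

ΔQ = -85/3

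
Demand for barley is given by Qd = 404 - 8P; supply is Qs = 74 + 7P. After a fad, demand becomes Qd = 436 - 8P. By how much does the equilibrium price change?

Original equilibrium: P* = 22, Q* = 228.
New equilibrium: 436 - 8P = 74 + 7P, so 362 = 15P and P' = 362/15; Q' = 436 − 8(362/15) = 3644/15.
Change in price: 362/15 − 22 = 32/15.

ΔP = 32/15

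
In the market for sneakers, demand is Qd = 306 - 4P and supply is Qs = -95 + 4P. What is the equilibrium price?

Set Qd = Qs: 306 - 4P = -95 + 4P.
401 = 8P, so P* = 50.125.
Q* = 306 − 4(50.125) = 105.5.

P* = 50.125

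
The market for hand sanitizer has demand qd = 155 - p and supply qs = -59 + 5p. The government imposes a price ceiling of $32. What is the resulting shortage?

Equilibrium price would be p* = 107/3, so the ceiling at 32 binds.
At p = 32: qd = 155 − 1(32) = 123, qs = -59 + 5(32) = 101.
Shortage = 123 − 101 = 22.

Shortage = 22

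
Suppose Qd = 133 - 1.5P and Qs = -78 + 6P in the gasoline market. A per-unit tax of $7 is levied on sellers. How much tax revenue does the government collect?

Pre-tax equilibrium: P* = 422/15, Q* = 90.8.
Tax on sellers shifts supply to Qs = -78 + 6(P − 7) = -120 + 6P.
133 - 1.5P = -120 + 6P gives buyer price Pb = 506/15; sellers receive Ps = 506/15 − 7 = 401/15.
New quantity: Q = 133 − 1.5(506/15) = 82.4.
Revenue = 7 × 82.4 = 576.8.

Tax revenue = 576.8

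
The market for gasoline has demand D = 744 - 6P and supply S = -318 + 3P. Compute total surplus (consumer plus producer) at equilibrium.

Total surplus = 324

Equilibrium: 744 - 6P = -318 + 3P gives P* = 118, Q* = 36.
Demand choke price: P = 124; supply starts at P = 106.
CS = ½(124 − 118)(36) = 108; PS = ½(118 − 106)(36) = 216.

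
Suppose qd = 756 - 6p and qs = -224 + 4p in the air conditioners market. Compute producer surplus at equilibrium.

Equilibrium: 756 - 6p = -224 + 4p gives p* = 98, q* = 168.
Supply starts at p = 56 (where qs = 0).
PS = ½(98 − 56)(168) = 3528.

Producer surplus = 3528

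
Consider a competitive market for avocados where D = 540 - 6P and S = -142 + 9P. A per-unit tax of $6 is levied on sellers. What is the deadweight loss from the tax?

Deadweight loss = 64.8

Pre-tax equilibrium: P* = 682/15, Q* = 267.2.
Tax on sellers shifts supply to S = -142 + 9(P − 6) = -196 + 9P.
540 - 6P = -196 + 9P gives buyer price Pb = 736/15; sellers receive Ps = 736/15 − 6 = 646/15.
New quantity: Q = 540 − 6(736/15) = 245.6.
DWL = ½ × 6 × (267.2 − 245.6) = 64.8.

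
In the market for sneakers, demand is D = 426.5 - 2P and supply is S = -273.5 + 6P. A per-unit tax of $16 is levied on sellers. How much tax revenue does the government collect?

Pre-tax equilibrium: P* = 87.5, Q* = 251.5.
Tax on sellers shifts supply to S = -273.5 + 6(P − 16) = -369.5 + 6P.
426.5 - 2P = -369.5 + 6P gives buyer price Pb = 99.5; sellers receive Ps = 99.5 − 16 = 83.5.
New quantity: Q = 426.5 − 2(99.5) = 227.5.
Revenue = 16 × 227.5 = 3640.

Tax revenue = 3640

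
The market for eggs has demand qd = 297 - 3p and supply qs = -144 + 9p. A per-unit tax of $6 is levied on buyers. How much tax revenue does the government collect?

Pre-tax equilibrium: p* = 36.75, q* = 186.75.
Tax on buyers shifts demand to qd = 297 − 3(p + 6) = 279 - 3p.
279 - 3p = -144 + 9p gives seller price ps = 35.25; buyers pay pb = 35.25 + 6 = 41.25.
New quantity: q = 297 − 3(41.25) = 173.25.
Revenue = 6 × 173.25 = 1039.5.

Tax revenue = 1039.5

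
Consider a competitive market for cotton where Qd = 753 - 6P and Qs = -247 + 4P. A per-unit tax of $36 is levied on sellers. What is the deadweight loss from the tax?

Pre-tax equilibrium: P* = 100, Q* = 153.
Tax on sellers shifts supply to Qs = -247 + 4(P − 36) = -391 + 4P.
753 - 6P = -391 + 4P gives buyer price Pb = 114.4; sellers receive Ps = 114.4 − 36 = 78.4.
New quantity: Q = 753 − 6(114.4) = 66.6.
DWL = ½ × 36 × (153 − 66.6) = 1555.2.

Deadweight loss = 1555.2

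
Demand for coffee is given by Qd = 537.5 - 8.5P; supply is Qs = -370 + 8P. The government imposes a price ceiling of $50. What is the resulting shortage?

Shortage = 82.5

Equilibrium price would be P* = 55, so the ceiling at 50 binds.
At P = 50: Qd = 537.5 − 8.5(50) = 112.5, Qs = -370 + 8(50) = 30.
Shortage = 112.5 − 30 = 82.5.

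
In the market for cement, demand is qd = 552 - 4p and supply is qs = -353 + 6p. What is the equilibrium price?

Set qd = qs: 552 - 4p = -353 + 6p.
905 = 10p, so p* = 90.5.
q* = 552 − 4(90.5) = 190.

p* = 90.5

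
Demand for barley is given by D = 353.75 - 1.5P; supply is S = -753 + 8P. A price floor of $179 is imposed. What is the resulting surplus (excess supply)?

Equilibrium price would be P* = 116.5, so the floor at 179 binds.
At P = 179: D = 85.25, S = 679.
Surplus = 679 − 85.25 = 593.75.

Surplus = 593.75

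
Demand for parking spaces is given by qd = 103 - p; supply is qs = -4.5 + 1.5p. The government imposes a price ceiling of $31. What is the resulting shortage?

Equilibrium price would be p* = 43, so the ceiling at 31 binds.
At p = 31: qd = 103 − 1(31) = 72, qs = -4.5 + 1.5(31) = 42.
Shortage = 72 − 42 = 30.

Shortage = 30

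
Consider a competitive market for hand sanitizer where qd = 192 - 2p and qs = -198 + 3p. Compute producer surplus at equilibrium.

Equilibrium: 192 - 2p = -198 + 3p gives p* = 78, q* = 36.
Supply starts at p = 66 (where qs = 0).
PS = ½(78 − 66)(36) = 216.

Producer surplus = 216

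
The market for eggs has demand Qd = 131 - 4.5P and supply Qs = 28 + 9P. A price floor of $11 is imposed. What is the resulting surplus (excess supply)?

Surplus = 45.5

Equilibrium price would be P* = 206/27, so the floor at 11 binds.
At P = 11: Qd = 81.5, Qs = 127.
Surplus = 127 − 81.5 = 45.5.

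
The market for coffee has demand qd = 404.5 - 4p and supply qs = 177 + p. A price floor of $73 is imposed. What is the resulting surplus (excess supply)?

Equilibrium price would be p* = 45.5, so the floor at 73 binds.
At p = 73: qd = 112.5, qs = 250.
Surplus = 250 − 112.5 = 137.5.

Surplus = 137.5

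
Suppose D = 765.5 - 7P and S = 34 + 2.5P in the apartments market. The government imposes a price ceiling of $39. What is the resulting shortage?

Shortage = 361

Equilibrium price would be P* = 77, so the ceiling at 39 binds.
At P = 39: D = 765.5 − 7(39) = 492.5, S = 34 + 2.5(39) = 131.5.
Shortage = 492.5 − 131.5 = 361.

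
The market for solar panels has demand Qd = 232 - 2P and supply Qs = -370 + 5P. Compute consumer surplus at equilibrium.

Consumer surplus = 900

Equilibrium: 232 - 2P = -370 + 5P gives P* = 86, Q* = 60.
Demand choke price (Qd = 0): P = 116.
CS = ½(116 − 86)(60) = 900.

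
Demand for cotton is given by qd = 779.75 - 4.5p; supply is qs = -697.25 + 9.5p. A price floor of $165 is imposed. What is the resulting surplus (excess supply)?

Equilibrium price would be p* = 105.5, so the floor at 165 binds.
At p = 165: qd = 37.25, qs = 870.25.
Surplus = 870.25 − 37.25 = 833.

Surplus = 833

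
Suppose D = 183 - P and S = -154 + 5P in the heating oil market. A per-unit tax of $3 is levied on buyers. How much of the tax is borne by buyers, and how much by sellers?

Buyers bear $2.5, sellers bear $0.5

Pre-tax equilibrium: P* = 337/6, Q* = 761/6.
Tax on buyers shifts demand to D = 183 − 1(P + 3) = 180 - P.
180 - P = -154 + 5P gives seller price Ps = 167/3; buyers pay Pb = 167/3 + 3 = 176/3.
New quantity: Q = 183 − 1(176/3) = 373/3.
Buyer burden = 176/3 − 337/6 = 2.5; seller burden = 337/6 − 167/3 = 0.5.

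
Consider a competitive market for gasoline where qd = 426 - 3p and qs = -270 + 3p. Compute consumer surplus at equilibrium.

Equilibrium: 426 - 3p = -270 + 3p gives p* = 116, q* = 78.
Demand choke price (qd = 0): p = 142.
CS = ½(142 − 116)(78) = 1014.

Consumer surplus = 1014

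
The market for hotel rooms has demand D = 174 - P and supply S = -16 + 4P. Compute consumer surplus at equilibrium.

Equilibrium: 174 - P = -16 + 4P gives P* = 38, Q* = 136.
Demand choke price (D = 0): P = 174.
CS = ½(174 − 38)(136) = 9248.

Consumer surplus = 9248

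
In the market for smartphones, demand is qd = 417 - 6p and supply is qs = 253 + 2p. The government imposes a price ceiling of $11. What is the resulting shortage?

Shortage = 76

Equilibrium price would be p* = 20.5, so the ceiling at 11 binds.
At p = 11: qd = 417 − 6(11) = 351, qs = 253 + 2(11) = 275.
Shortage = 351 − 275 = 76.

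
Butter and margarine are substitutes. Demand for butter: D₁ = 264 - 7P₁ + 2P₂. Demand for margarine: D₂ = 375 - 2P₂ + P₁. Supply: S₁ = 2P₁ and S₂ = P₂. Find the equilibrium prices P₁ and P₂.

P₁ = 61.68, P₂ = 145.56

Market 1: 264 - 7P₁ + 2P₂ = 2P₁ → 9P₁ - 2P₂ = 264.
Market 2: 3P₂ - P₁ = 375.
Eliminating P₂: 3×(1) + 2×(2) gives 25P₁ = 1542, so P₁ = 61.68.
Back-substitute into (2): P₂ = (375 + 1×61.68) / 3 = 145.56.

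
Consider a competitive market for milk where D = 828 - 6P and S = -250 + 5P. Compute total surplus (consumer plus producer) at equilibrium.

Equilibrium: 828 - 6P = -250 + 5P gives P* = 98, Q* = 240.
Demand choke price: P = 138; supply starts at P = 50.
CS = ½(138 − 98)(240) = 4800; PS = ½(98 − 50)(240) = 5760.

Total surplus = 10560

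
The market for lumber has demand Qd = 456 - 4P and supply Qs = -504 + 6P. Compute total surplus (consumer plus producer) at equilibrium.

Total surplus = 1080

Equilibrium: 456 - 4P = -504 + 6P gives P* = 96, Q* = 72.
Demand choke price: P = 114; supply starts at P = 84.
CS = ½(114 − 96)(72) = 648; PS = ½(96 − 84)(72) = 432.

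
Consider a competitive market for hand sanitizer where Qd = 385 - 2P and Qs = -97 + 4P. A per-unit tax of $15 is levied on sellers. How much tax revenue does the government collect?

Pre-tax equilibrium: P* = 241/3, Q* = 673/3.
Tax on sellers shifts supply to Qs = -97 + 4(P − 15) = -157 + 4P.
385 - 2P = -157 + 4P gives buyer price Pb = 271/3; sellers receive Ps = 271/3 − 15 = 226/3.
New quantity: Q = 385 − 2(271/3) = 613/3.
Revenue = 15 × 613/3 = 3065.

Tax revenue = 3065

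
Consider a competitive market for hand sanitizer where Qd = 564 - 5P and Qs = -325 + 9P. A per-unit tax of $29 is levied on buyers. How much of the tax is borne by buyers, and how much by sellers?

Buyers bear 261/14, sellers bear 145/14

Pre-tax equilibrium: P* = 63.5, Q* = 246.5.
Tax on buyers shifts demand to Qd = 564 − 5(P + 29) = 419 - 5P.
419 - 5P = -325 + 9P gives seller price Ps = 372/7; buyers pay Pb = 372/7 + 29 = 575/7.
New quantity: Q = 564 − 5(575/7) = 1073/7.
Buyer burden = 575/7 − 63.5 = 261/14; seller burden = 63.5 − 372/7 = 145/14.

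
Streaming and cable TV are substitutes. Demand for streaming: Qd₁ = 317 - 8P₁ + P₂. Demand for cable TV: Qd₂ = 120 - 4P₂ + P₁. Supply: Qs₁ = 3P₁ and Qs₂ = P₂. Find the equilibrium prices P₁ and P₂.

Market 1: 317 - 8P₁ + P₂ = 3P₁ → 11P₁ - P₂ = 317.
Market 2: 5P₂ - P₁ = 120.
Eliminating P₂: 5×(1) + 1×(2) gives 54P₁ = 1705, so P₁ = 1705/54.
Back-substitute into (2): P₂ = (120 + 1×1705/54) / 5 = 1637/54.

P₁ = 1705/54, P₂ = 1637/54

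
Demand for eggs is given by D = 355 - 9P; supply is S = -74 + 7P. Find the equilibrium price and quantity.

P* = 26.8125, Q* = 113.6875

Set D = S: 355 - 9P = -74 + 7P.
429 = 16P, so P* = 26.8125.
Q* = 355 − 9(26.8125) = 113.6875.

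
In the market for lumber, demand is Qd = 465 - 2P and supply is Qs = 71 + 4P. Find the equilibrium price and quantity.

Set Qd = Qs: 465 - 2P = 71 + 4P.
394 = 6P, so P* = 197/3.
Q* = 465 − 2(197/3) = 1001/3.

P* = 197/3, Q* = 1001/3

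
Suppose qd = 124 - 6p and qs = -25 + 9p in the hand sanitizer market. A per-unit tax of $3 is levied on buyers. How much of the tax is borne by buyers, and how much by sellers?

Buyers bear $1.8, sellers bear $1.2

Pre-tax equilibrium: p* = 149/15, q* = 64.4.
Tax on buyers shifts demand to qd = 124 − 6(p + 3) = 106 - 6p.
106 - 6p = -25 + 9p gives seller price ps = 131/15; buyers pay pb = 131/15 + 3 = 176/15.
New quantity: q = 124 − 6(176/15) = 53.6.
Buyer burden = 176/15 − 149/15 = 1.8; seller burden = 149/15 − 131/15 = 1.2.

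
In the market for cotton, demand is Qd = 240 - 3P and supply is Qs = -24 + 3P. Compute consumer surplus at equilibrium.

Consumer surplus = 1944

Equilibrium: 240 - 3P = -24 + 3P gives P* = 44, Q* = 108.
Demand choke price (Qd = 0): P = 80.
CS = ½(80 − 44)(108) = 1944.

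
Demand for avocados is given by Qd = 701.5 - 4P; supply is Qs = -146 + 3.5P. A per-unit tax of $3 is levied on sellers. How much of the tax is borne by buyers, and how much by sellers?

Pre-tax equilibrium: P* = 113, Q* = 249.5.
Tax on sellers shifts supply to Qs = -146 + 3.5(P − 3) = -156.5 + 3.5P.
701.5 - 4P = -156.5 + 3.5P gives buyer price Pb = 114.4; sellers receive Ps = 114.4 − 3 = 111.4.
New quantity: Q = 701.5 − 4(114.4) = 243.9.
Buyer burden = 114.4 − 113 = 1.4; seller burden = 113 − 111.4 = 1.6.

Buyers bear $1.4, sellers bear $1.6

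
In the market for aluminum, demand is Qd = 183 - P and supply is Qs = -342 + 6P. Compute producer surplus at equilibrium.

Equilibrium: 183 - P = -342 + 6P gives P* = 75, Q* = 108.
Supply starts at P = 57 (where Qs = 0).
PS = ½(75 − 57)(108) = 972.

Producer surplus = 972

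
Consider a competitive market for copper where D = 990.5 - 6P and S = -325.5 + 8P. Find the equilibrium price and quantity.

P* = 94, Q* = 426.5

Set D = S: 990.5 - 6P = -325.5 + 8P.
1316 = 14P, so P* = 94.
Q* = 990.5 − 6(94) = 426.5.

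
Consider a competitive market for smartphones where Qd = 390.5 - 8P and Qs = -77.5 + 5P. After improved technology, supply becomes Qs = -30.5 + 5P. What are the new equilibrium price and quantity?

P' = 421/13, Q' = 3417/26

Original equilibrium: P* = 36, Q* = 102.5.
New equilibrium: 390.5 - 8P = -30.5 + 5P, so 421 = 13P and P' = 421/13; Q' = 390.5 − 8(421/13) = 3417/26.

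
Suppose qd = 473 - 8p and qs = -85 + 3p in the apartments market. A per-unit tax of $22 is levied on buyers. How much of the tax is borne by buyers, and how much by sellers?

Buyers bear $6, sellers bear $16

Pre-tax equilibrium: p* = 558/11, q* = 739/11.
Tax on buyers shifts demand to qd = 473 − 8(p + 22) = 297 - 8p.
297 - 8p = -85 + 3p gives seller price ps = 382/11; buyers pay pb = 382/11 + 22 = 624/11.
New quantity: q = 473 − 8(624/11) = 211/11.
Buyer burden = 624/11 − 558/11 = 6; seller burden = 558/11 − 382/11 = 16.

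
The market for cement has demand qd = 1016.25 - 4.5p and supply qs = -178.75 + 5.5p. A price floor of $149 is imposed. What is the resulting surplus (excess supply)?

Equilibrium price would be p* = 119.5, so the floor at 149 binds.
At p = 149: qd = 345.75, qs = 640.75.
Surplus = 640.75 − 345.75 = 295.

Surplus = 295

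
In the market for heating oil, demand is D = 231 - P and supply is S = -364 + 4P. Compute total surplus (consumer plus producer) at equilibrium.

Equilibrium: 231 - P = -364 + 4P gives P* = 119, Q* = 112.
Demand choke price: P = 231; supply starts at P = 91.
CS = ½(231 − 119)(112) = 6272; PS = ½(119 − 91)(112) = 1568.

Total surplus = 7840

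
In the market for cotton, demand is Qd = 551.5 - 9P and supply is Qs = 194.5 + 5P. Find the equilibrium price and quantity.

Set Qd = Qs: 551.5 - 9P = 194.5 + 5P.
357 = 14P, so P* = 25.5.
Q* = 551.5 − 9(25.5) = 322.

P* = 25.5, Q* = 322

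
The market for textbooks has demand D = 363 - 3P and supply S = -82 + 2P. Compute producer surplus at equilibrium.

Equilibrium: 363 - 3P = -82 + 2P gives P* = 89, Q* = 96.
Supply starts at P = 41 (where S = 0).
PS = ½(89 − 41)(96) = 2304.

Producer surplus = 2304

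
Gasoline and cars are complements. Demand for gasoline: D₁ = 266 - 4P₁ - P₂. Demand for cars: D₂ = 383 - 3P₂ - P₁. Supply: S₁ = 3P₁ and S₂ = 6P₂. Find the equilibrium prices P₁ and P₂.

Market 1: 266 - 4P₁ - P₂ = 3P₁ → 7P₁ + P₂ = 266.
Market 2: 9P₂ + P₁ = 383.
Eliminating P₂: 9×(1) − 1×(2) gives 62P₁ = 2011, so P₁ = 2011/62.
Back-substitute into (2): P₂ = (383 − 1×2011/62) / 9 = 2415/62.

P₁ = 2011/62, P₂ = 2415/62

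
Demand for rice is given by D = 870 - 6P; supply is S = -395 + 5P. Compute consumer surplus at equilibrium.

Equilibrium: 870 - 6P = -395 + 5P gives P* = 115, Q* = 180.
Demand choke price (D = 0): P = 145.
CS = ½(145 − 115)(180) = 2700.

Consumer surplus = 2700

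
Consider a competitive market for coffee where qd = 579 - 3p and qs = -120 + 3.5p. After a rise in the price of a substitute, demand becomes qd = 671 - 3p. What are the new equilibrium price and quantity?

Original equilibrium: p* = 1398/13, q* = 3333/13.
New equilibrium: 671 - 3p = -120 + 3.5p, so 791 = 6.5p and p' = 1582/13; q' = 671 − 3(1582/13) = 3977/13.

p' = 1582/13, q' = 3977/13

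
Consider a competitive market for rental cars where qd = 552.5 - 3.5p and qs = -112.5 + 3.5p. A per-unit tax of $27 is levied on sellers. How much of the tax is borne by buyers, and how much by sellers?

Buyers bear $13.5, sellers bear $13.5

Pre-tax equilibrium: p* = 95, q* = 220.
Tax on sellers shifts supply to qs = -112.5 + 3.5(p − 27) = -207 + 3.5p.
552.5 - 3.5p = -207 + 3.5p gives buyer price pb = 108.5; sellers receive ps = 108.5 − 27 = 81.5.
New quantity: q = 552.5 − 3.5(108.5) = 172.75.
Buyer burden = 108.5 − 95 = 13.5; seller burden = 95 − 81.5 = 13.5.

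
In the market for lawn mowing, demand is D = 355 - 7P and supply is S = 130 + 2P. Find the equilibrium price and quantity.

Set D = S: 355 - 7P = 130 + 2P.
225 = 9P, so P* = 25.
Q* = 355 − 7(25) = 180.

P* = 25, Q* = 180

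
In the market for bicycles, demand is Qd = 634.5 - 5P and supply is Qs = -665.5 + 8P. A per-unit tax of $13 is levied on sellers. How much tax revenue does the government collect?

Pre-tax equilibrium: P* = 100, Q* = 134.5.
Tax on sellers shifts supply to Qs = -665.5 + 8(P − 13) = -769.5 + 8P.
634.5 - 5P = -769.5 + 8P gives buyer price Pb = 108; sellers receive Ps = 108 − 13 = 95.
New quantity: Q = 634.5 − 5(108) = 94.5.
Revenue = 13 × 94.5 = 1228.5.

Tax revenue = 1228.5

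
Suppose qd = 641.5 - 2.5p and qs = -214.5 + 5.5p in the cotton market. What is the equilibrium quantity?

Set qd = qs: 641.5 - 2.5p = -214.5 + 5.5p.
856 = 8p, so p* = 107.
q* = 641.5 − 2.5(107) = 374.

q* = 374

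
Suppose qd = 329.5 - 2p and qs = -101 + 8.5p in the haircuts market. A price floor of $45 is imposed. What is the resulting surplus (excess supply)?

Equilibrium price would be p* = 41, so the floor at 45 binds.
At p = 45: qd = 239.5, qs = 281.5.
Surplus = 281.5 − 239.5 = 42.

Surplus = 42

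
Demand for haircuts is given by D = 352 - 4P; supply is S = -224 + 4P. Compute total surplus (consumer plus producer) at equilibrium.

Equilibrium: 352 - 4P = -224 + 4P gives P* = 72, Q* = 64.
Demand choke price: P = 88; supply starts at P = 56.
CS = ½(88 − 72)(64) = 512; PS = ½(72 − 56)(64) = 512.

Total surplus = 1024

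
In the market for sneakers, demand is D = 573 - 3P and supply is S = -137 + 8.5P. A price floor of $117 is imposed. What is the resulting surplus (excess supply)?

Surplus = 635.5

Equilibrium price would be P* = 1420/23, so the floor at 117 binds.
At P = 117: D = 222, S = 857.5.
Surplus = 857.5 − 222 = 635.5.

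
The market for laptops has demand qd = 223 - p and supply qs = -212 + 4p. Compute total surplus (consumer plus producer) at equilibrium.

Total surplus = 11560

Equilibrium: 223 - p = -212 + 4p gives p* = 87, q* = 136.
Demand choke price: p = 223; supply starts at p = 53.
CS = ½(223 − 87)(136) = 9248; PS = ½(87 − 53)(136) = 2312.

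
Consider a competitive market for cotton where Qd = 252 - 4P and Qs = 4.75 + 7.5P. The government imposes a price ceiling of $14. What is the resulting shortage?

Shortage = 86.25

Equilibrium price would be P* = 21.5, so the ceiling at 14 binds.
At P = 14: Qd = 252 − 4(14) = 196, Qs = 4.75 + 7.5(14) = 109.75.
Shortage = 196 − 109.75 = 86.25.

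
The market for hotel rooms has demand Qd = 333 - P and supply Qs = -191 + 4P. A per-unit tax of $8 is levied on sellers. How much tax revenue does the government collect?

Tax revenue = 1774.4

Pre-tax equilibrium: P* = 104.8, Q* = 228.2.
Tax on sellers shifts supply to Qs = -191 + 4(P − 8) = -223 + 4P.
333 - P = -223 + 4P gives buyer price Pb = 111.2; sellers receive Ps = 111.2 − 8 = 103.2.
New quantity: Q = 333 − 1(111.2) = 221.8.
Revenue = 8 × 221.8 = 1774.4.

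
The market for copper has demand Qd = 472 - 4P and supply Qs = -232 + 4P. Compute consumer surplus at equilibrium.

Equilibrium: 472 - 4P = -232 + 4P gives P* = 88, Q* = 120.
Demand choke price (Qd = 0): P = 118.
CS = ½(118 − 88)(120) = 1800.

Consumer surplus = 1800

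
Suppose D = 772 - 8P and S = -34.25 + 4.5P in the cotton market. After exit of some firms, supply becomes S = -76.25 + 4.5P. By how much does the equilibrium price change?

ΔP = 3.36

Original equilibrium: P* = 64.5, Q* = 256.
New equilibrium: 772 - 8P = -76.25 + 4.5P, so 848.25 = 12.5P and P' = 67.86; Q' = 772 − 8(67.86) = 229.12.
Change in price: 67.86 − 64.5 = 3.36.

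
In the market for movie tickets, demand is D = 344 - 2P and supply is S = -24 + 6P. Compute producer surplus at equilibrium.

Equilibrium: 344 - 2P = -24 + 6P gives P* = 46, Q* = 252.
Supply starts at P = 4 (where S = 0).
PS = ½(46 − 4)(252) = 5292.

Producer surplus = 5292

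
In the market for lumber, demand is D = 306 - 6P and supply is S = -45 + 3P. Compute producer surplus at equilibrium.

Equilibrium: 306 - 6P = -45 + 3P gives P* = 39, Q* = 72.
Supply starts at P = 15 (where S = 0).
PS = ½(39 − 15)(72) = 864.

Producer surplus = 864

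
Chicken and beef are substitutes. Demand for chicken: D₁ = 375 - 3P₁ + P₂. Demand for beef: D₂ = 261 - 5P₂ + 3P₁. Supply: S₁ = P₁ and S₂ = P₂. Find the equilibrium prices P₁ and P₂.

P₁ = 837/7, P₂ = 723/7

Market 1: 375 - 3P₁ + P₂ = P₁ → 4P₁ - P₂ = 375.
Market 2: 6P₂ - 3P₁ = 261.
Eliminating P₂: 6×(1) + 1×(2) gives 21P₁ = 2511, so P₁ = 837/7.
Back-substitute into (2): P₂ = (261 + 3×837/7) / 6 = 723/7.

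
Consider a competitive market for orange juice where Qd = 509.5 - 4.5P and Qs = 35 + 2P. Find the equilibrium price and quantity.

Set Qd = Qs: 509.5 - 4.5P = 35 + 2P.
474.5 = 6.5P, so P* = 73.
Q* = 509.5 − 4.5(73) = 181.

P* = 73, Q* = 181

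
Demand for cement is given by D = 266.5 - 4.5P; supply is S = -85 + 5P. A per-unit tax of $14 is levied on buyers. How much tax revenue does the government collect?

Tax revenue = 17780/19

Pre-tax equilibrium: P* = 37, Q* = 100.
Tax on buyers shifts demand to D = 266.5 − 4.5(P + 14) = 203.5 - 4.5P.
203.5 - 4.5P = -85 + 5P gives seller price Ps = 577/19; buyers pay Pb = 577/19 + 14 = 843/19.
New quantity: Q = 266.5 − 4.5(843/19) = 1270/19.
Revenue = 14 × 1270/19 = 17780/19.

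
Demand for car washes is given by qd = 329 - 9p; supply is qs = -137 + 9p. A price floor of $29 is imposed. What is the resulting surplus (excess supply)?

Equilibrium price would be p* = 233/9, so the floor at 29 binds.
At p = 29: qd = 68, qs = 124.
Surplus = 124 − 68 = 56.

Surplus = 56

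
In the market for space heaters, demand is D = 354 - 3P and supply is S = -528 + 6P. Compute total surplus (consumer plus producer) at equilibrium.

Equilibrium: 354 - 3P = -528 + 6P gives P* = 98, Q* = 60.
Demand choke price: P = 118; supply starts at P = 88.
CS = ½(118 − 98)(60) = 600; PS = ½(98 − 88)(60) = 300.

Total surplus = 900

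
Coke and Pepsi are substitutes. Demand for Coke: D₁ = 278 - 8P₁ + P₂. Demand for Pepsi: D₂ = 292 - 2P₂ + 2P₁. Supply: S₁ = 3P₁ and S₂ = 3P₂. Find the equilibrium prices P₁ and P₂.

P₁ = 1682/53, P₂ = 3768/53

Market 1: 278 - 8P₁ + P₂ = 3P₁ → 11P₁ - P₂ = 278.
Market 2: 5P₂ - 2P₁ = 292.
Eliminating P₂: 5×(1) + 1×(2) gives 53P₁ = 1682, so P₁ = 1682/53.
Back-substitute into (2): P₂ = (292 + 2×1682/53) / 5 = 3768/53.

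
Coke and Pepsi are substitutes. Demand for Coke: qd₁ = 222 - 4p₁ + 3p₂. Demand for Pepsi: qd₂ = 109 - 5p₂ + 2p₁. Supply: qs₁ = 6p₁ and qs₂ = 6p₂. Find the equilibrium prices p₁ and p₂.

p₁ = 26.625, p₂ = 14.75

Market 1: 222 - 4p₁ + 3p₂ = 6p₁ → 10p₁ - 3p₂ = 222.
Market 2: 11p₂ - 2p₁ = 109.
Eliminating p₂: 11×(1) + 3×(2) gives 104p₁ = 2769, so p₁ = 26.625.
Back-substitute into (2): p₂ = (109 + 2×26.625) / 11 = 14.75.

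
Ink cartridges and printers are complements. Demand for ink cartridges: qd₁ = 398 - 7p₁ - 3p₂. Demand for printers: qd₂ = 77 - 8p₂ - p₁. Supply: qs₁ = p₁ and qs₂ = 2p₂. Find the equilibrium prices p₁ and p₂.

Market 1: 398 - 7p₁ - 3p₂ = p₁ → 8p₁ + 3p₂ = 398.
Market 2: 10p₂ + p₁ = 77.
Eliminating p₂: 10×(1) − 3×(2) gives 77p₁ = 3749, so p₁ = 3749/77.
Back-substitute into (2): p₂ = (77 − 1×3749/77) / 10 = 218/77.

p₁ = 3749/77, p₂ = 218/77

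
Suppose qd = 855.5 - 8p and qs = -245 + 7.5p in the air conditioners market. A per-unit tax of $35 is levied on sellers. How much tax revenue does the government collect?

Tax revenue = 329875/62

Pre-tax equilibrium: p* = 71, q* = 287.5.
Tax on sellers shifts supply to qs = -245 + 7.5(p − 35) = -507.5 + 7.5p.
855.5 - 8p = -507.5 + 7.5p gives buyer price pb = 2726/31; sellers receive ps = 2726/31 − 35 = 1641/31.
New quantity: q = 855.5 − 8(2726/31) = 9425/62.
Revenue = 35 × 9425/62 = 329875/62.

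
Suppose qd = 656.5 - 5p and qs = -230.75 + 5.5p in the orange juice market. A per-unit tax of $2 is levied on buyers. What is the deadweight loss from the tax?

Pre-tax equilibrium: p* = 84.5, q* = 234.
Tax on buyers shifts demand to qd = 656.5 − 5(p + 2) = 646.5 - 5p.
646.5 - 5p = -230.75 + 5.5p gives seller price ps = 3509/42; buyers pay pb = 3509/42 + 2 = 3593/42.
New quantity: q = 656.5 − 5(3593/42) = 4804/21.
DWL = ½ × 2 × (234 − 4804/21) = 110/21.

Deadweight loss = 110/21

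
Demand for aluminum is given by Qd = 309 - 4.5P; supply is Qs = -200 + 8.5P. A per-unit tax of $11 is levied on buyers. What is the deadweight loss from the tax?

Pre-tax equilibrium: P* = 509/13, Q* = 3453/26.
Tax on buyers shifts demand to Qd = 309 − 4.5(P + 11) = 259.5 - 4.5P.
259.5 - 4.5P = -200 + 8.5P gives seller price Ps = 919/26; buyers pay Pb = 919/26 + 11 = 1205/26.
New quantity: Q = 309 − 4.5(1205/26) = 5223/52.
DWL = ½ × 11 × (3453/26 − 5223/52) = 18513/104.

Deadweight loss = 18513/104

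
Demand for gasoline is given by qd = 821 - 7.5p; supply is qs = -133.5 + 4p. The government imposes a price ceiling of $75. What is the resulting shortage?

Equilibrium price would be p* = 83, so the ceiling at 75 binds.
At p = 75: qd = 821 − 7.5(75) = 258.5, qs = -133.5 + 4(75) = 166.5.
Shortage = 258.5 − 166.5 = 92.

Shortage = 92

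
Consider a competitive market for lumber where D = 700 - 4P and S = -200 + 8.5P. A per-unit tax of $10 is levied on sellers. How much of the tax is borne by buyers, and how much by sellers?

Buyers bear $6.8, sellers bear $3.2

Pre-tax equilibrium: P* = 72, Q* = 412.
Tax on sellers shifts supply to S = -200 + 8.5(P − 10) = -285 + 8.5P.
700 - 4P = -285 + 8.5P gives buyer price Pb = 78.8; sellers receive Ps = 78.8 − 10 = 68.8.
New quantity: Q = 700 − 4(78.8) = 384.8.
Buyer burden = 78.8 − 72 = 6.8; seller burden = 72 − 68.8 = 3.2.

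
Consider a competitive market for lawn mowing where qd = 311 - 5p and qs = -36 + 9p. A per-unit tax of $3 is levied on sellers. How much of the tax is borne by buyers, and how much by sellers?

Buyers bear 27/14, sellers bear 15/14

Pre-tax equilibrium: p* = 347/14, q* = 2619/14.
Tax on sellers shifts supply to qs = -36 + 9(p − 3) = -63 + 9p.
311 - 5p = -63 + 9p gives buyer price pb = 187/7; sellers receive ps = 187/7 − 3 = 166/7.
New quantity: q = 311 − 5(187/7) = 1242/7.
Buyer burden = 187/7 − 347/14 = 27/14; seller burden = 347/14 − 166/7 = 15/14.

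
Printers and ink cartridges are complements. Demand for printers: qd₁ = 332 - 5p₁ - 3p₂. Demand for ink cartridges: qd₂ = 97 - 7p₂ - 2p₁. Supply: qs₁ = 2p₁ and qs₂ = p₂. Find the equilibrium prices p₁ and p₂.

p₁ = 47.3, p₂ = 0.3

Market 1: 332 - 5p₁ - 3p₂ = 2p₁ → 7p₁ + 3p₂ = 332.
Market 2: 8p₂ + 2p₁ = 97.
Eliminating p₂: 8×(1) − 3×(2) gives 50p₁ = 2365, so p₁ = 47.3.
Back-substitute into (2): p₂ = (97 − 2×47.3) / 8 = 0.3.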